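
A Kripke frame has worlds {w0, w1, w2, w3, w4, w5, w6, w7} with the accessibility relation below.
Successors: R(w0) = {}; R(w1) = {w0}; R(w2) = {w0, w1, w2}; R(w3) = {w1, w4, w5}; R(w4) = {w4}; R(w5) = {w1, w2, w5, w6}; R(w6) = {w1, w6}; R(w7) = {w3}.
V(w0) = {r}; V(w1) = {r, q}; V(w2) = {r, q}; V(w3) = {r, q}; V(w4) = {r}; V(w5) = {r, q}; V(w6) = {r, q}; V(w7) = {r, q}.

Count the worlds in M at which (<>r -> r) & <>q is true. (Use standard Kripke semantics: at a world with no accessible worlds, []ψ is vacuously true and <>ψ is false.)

Recall that <>ψ holds at a world iff ψ holds at some accessible world.
Let φ = (<>r -> r) & <>q. Evaluate φ at each world:
  w0 (successors ∅): φ is false.
  w1 (successors {w0}): φ is false.
  w2 (successors {w0, w1, w2}): φ is true.
  w3 (successors {w1, w4, w5}): φ is true.
  w4 (successors {w4}): φ is false.
  w5 (successors {w1, w2, w5, w6}): φ is true.
  w6 (successors {w1, w6}): φ is true.
  w7 (successors {w3}): φ is true.
For instance, at w5:
  At w5: <>r -> r is true, <>q is true, so (<>r -> r) & <>q is true.
    At w5: <>r is true, r is true, so <>r -> r is true.
      At w5: <>r requires r at some successor in {w1, w2, w5, w6}.
        r holds at w1, so <>r is true at w5.
    At w5: <>q requires q at some successor in {w1, w2, w5, w6}.
      q holds at w1, so <>q is true at w5.
Satisfying worlds: {w2, w3, w5, w6, w7}

5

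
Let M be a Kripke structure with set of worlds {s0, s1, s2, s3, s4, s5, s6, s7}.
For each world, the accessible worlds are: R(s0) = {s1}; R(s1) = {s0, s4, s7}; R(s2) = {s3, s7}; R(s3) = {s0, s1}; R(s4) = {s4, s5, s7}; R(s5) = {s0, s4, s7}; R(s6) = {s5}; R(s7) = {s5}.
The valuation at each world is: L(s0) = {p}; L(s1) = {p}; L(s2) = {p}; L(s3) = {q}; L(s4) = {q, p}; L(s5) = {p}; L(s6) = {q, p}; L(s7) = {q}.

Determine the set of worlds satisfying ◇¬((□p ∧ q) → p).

s1, s2, s4, s5

Recall that □ψ holds at a world iff ψ holds at every accessible world, and ◇ψ holds iff ψ holds at some accessible world.
Let φ = ◇¬((□p ∧ q) → p). Evaluate φ at each world:
  s0 (successors {s1}): φ is false.
  s1 (successors {s0, s4, s7}): φ is true.
  s2 (successors {s3, s7}): φ is true.
  s3 (successors {s0, s1}): φ is false.
  s4 (successors {s4, s5, s7}): φ is true.
  s5 (successors {s0, s4, s7}): φ is true.
  s6 (successors {s5}): φ is false.
  s7 (successors {s5}): φ is false.
For instance, at s0:
  At s0: ◇¬((□p ∧ q) → p) requires ¬((□p ∧ q) → p) at some successor in {s1}.
    At s1: ¬((□p ∧ q) → p) is false.
  So ◇¬((□p ∧ q) → p) is false at s0.
Satisfying worlds: {s1, s2, s4, s5}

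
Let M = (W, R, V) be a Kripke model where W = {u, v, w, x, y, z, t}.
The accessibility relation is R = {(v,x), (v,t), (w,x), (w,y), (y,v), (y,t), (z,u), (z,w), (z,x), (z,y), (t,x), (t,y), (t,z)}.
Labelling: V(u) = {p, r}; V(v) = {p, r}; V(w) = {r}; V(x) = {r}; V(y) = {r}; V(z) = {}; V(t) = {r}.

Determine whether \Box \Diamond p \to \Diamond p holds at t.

At t: \Box \Diamond p is false, \Diamond p is false, so \Box \Diamond p \to \Diamond p is true.
  At t: \Box \Diamond p requires \Diamond p at every successor {x, y, z}.
    \Diamond p fails at x, so \Box \Diamond p is false at t.
      At x: no accessible worlds, so \Diamond p is false.
  At t: \Diamond p requires p at some successor in {x, y, z}.
    At x: p is false.
    At y: p is false.
    At z: p is false.
  So \Diamond p is false at t.

Yes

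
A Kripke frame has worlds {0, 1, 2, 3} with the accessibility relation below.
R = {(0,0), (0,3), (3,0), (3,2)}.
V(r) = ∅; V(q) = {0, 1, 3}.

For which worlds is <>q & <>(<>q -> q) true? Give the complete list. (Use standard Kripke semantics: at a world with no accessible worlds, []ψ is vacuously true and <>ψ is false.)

0, 3

Let φ = <>q & <>(<>q -> q). Evaluate φ at each world:
  0 (successors {0, 3}): φ is true.
  1 (successors ∅): φ is false.
  2 (successors ∅): φ is false.
  3 (successors {0, 2}): φ is true.
For instance, at 3:
  At 3: <>q is true, <>(<>q -> q) is true, so <>q & <>(<>q -> q) is true.
    At 3: <>q requires q at some successor in {0, 2}.
      q holds at 0, so <>q is true at 3.
    At 3: <>(<>q -> q) requires <>q -> q at some successor in {0, 2}.
      <>q -> q holds at 0, so <>(<>q -> q) is true at 3.
Satisfying worlds: {0, 3}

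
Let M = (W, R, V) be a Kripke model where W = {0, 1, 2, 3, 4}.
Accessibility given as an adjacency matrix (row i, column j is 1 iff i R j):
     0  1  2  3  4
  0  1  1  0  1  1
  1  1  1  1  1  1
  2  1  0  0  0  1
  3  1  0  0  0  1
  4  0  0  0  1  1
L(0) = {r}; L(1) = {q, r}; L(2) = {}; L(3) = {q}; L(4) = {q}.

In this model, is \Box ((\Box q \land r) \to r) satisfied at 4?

Yes

At 4: \Box ((\Box q \land r) \to r) requires (\Box q \land r) \to r at every successor {3, 4}.
    At 3: \Box q \land r is false, r is false, so (\Box q \land r) \to r is true.
      At 3: \Box q is false, r is false, so \Box q \land r is false.
    At 4: \Box q \land r is false, r is false, so (\Box q \land r) \to r is true.
      At 4: \Box q is true, r is false, so \Box q \land r is false.
So \Box ((\Box q \land r) \to r) is true at 4.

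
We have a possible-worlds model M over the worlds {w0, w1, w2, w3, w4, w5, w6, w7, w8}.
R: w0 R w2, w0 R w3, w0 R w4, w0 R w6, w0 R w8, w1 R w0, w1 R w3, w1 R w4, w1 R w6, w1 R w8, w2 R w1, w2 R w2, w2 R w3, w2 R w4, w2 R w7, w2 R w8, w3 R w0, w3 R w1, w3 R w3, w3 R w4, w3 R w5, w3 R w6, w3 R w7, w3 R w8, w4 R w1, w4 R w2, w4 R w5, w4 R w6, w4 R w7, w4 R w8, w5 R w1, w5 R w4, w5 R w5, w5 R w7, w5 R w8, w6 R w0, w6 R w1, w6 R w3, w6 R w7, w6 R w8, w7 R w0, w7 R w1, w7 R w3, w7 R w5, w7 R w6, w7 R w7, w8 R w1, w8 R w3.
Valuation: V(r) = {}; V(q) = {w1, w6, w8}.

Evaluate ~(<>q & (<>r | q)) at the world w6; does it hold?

No

Recall that <>ψ holds at a world iff ψ holds at some accessible world.
At w6: <>q & (<>r | q) is true, so ~(<>q & (<>r | q)) is false.
  At w6: <>q is true, <>r | q is true, so <>q & (<>r | q) is true.
    At w6: <>q requires q at some successor in {w0, w1, w3, w7, w8}.
      q holds at w1, so <>q is true at w6.
    At w6: <>r is false, q is true, so <>r | q is true.
      At w6: <>r requires r at some successor in {w0, w1, w3, w7, w8}.
        At w0: r is false.
        At w1: r is false.
        At w3: r is false.
        At w7: r is false.
        At w8: r is false.
      So <>r is false at w6.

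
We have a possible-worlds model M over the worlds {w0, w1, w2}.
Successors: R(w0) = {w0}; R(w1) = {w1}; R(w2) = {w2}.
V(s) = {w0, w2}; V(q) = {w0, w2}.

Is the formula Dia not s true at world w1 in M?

Yes

At w1: Dia not s requires not s at some successor in {w1}.
  not s holds at w1, so Dia not s is true at w1.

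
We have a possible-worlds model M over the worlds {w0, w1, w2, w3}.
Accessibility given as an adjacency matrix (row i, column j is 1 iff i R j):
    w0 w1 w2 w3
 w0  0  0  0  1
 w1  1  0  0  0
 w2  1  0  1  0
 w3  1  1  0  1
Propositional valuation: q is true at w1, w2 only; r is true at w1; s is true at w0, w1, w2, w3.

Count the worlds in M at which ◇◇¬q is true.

4

Recall that ◇ψ holds at a world iff ψ holds at some accessible world.
Let φ = ◇◇¬q. Evaluate φ at each world:
  w0 (successors {w3}): φ is true.
  w1 (successors {w0}): φ is true.
  w2 (successors {w0, w2}): φ is true.
  w3 (successors {w0, w1, w3}): φ is true.
For instance, at w3:
  At w3: ◇◇¬q requires ◇¬q at some successor in {w0, w1, w3}.
    ◇¬q holds at w0, so ◇◇¬q is true at w3.
      At w0: ◇¬q requires ¬q at some successor in {w3}.
        ¬q holds at w3, so ◇¬q is true at w0.
Satisfying worlds: {w0, w1, w2, w3}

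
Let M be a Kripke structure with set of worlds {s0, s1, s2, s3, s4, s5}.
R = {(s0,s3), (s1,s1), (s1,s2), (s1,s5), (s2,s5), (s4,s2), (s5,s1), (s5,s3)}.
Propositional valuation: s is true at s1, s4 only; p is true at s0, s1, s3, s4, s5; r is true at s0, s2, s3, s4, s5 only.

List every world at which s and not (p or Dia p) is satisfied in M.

Let φ = s and not (p or Dia p). Evaluate φ at each world:
  s0 (successors {s3}): φ is false.
  s1 (successors {s1, s2, s5}): φ is false.
  s2 (successors {s5}): φ is false.
  s3 (successors ∅): φ is false.
  s4 (successors {s2}): φ is false.
  s5 (successors {s1, s3}): φ is false.
For instance, at s5:
  At s5: s is false, not (p or Dia p) is false, so s and not (p or Dia p) is false.
    At s5: p or Dia p is true, so not (p or Dia p) is false.
      At s5: p is true, Dia p is true, so p or Dia p is true.
Satisfying worlds: none.

none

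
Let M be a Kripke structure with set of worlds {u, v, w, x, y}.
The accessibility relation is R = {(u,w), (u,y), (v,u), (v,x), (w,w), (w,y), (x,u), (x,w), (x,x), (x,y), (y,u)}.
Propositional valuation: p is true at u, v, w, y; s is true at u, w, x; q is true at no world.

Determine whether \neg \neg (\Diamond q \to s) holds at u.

Yes

At u: \neg (\Diamond q \to s) is false, so \neg \neg (\Diamond q \to s) is true.
  At u: \Diamond q \to s is true, so \neg (\Diamond q \to s) is false.
    At u: \Diamond q is false, s is true, so \Diamond q \to s is true.
      At u: \Diamond q requires q at some successor in {w, y}.
        At w: q is false.
        At y: q is false.
      So \Diamond q is false at u.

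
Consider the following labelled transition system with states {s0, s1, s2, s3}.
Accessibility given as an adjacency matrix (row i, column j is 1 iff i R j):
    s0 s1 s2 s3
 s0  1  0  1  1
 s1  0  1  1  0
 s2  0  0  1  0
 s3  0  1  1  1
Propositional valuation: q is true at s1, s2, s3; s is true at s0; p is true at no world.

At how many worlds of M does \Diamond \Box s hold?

Recall that \Box ψ holds at a world iff ψ holds at every accessible world, and \Diamond ψ holds iff ψ holds at some accessible world.
Let φ = \Diamond \Box s. Evaluate φ at each world:
  s0 (successors {s0, s2, s3}): φ is false.
  s1 (successors {s1, s2}): φ is false.
  s2 (successors {s2}): φ is false.
  s3 (successors {s1, s2, s3}): φ is false.
For instance, at s2:
  At s2: \Diamond \Box s requires \Box s at some successor in {s2}.
    At s2: \Box s is false.
  So \Diamond \Box s is false at s2.
Satisfying worlds: none.

0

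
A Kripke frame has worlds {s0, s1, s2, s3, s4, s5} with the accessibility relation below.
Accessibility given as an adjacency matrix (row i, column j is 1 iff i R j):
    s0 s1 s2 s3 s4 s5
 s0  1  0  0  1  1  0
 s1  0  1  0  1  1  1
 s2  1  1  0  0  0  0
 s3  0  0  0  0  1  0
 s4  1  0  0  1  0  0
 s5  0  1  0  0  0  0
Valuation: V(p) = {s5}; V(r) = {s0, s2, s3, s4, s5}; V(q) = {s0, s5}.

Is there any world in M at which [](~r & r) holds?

Let φ = [](~r & r). Evaluate φ at each world:
  s0 (successors {s0, s3, s4}): φ is false.
  s1 (successors {s1, s3, s4, s5}): φ is false.
  s2 (successors {s0, s1}): φ is false.
  s3 (successors {s4}): φ is false.
  s4 (successors {s0, s3}): φ is false.
  s5 (successors {s1}): φ is false.
For instance, at s5:
  At s5: [](~r & r) requires ~r & r at every successor {s1}.
    ~r & r fails at s1, so [](~r & r) is false at s5.

No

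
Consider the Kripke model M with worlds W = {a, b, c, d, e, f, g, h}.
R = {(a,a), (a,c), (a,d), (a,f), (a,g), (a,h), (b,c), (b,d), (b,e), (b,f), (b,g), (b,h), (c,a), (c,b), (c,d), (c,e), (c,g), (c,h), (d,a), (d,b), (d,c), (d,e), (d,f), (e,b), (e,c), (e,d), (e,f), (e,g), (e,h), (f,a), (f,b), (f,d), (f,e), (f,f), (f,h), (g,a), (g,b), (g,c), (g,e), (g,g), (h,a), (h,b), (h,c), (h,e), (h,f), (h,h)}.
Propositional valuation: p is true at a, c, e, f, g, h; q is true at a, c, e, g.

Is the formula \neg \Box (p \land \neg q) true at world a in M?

Yes

At a: \Box (p \land \neg q) is false, so \neg \Box (p \land \neg q) is true.
  At a: \Box (p \land \neg q) requires p \land \neg q at every successor {a, c, d, f, g, h}.
    p \land \neg q fails at a, so \Box (p \land \neg q) is false at a.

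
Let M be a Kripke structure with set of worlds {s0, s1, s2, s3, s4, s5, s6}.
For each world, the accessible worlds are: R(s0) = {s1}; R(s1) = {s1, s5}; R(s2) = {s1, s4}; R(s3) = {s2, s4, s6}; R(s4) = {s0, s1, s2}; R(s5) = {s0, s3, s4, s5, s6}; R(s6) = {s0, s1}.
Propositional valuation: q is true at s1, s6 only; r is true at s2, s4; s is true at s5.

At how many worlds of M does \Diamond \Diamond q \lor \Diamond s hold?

7

Let φ = \Diamond \Diamond q \lor \Diamond s. Evaluate φ at each world:
  s0 (successors {s1}): φ is true.
  s1 (successors {s1, s5}): φ is true.
  s2 (successors {s1, s4}): φ is true.
  s3 (successors {s2, s4, s6}): φ is true.
  s4 (successors {s0, s1, s2}): φ is true.
  s5 (successors {s0, s3, s4, s5, s6}): φ is true.
  s6 (successors {s0, s1}): φ is true.
For instance, at s1:
  At s1: \Diamond \Diamond q is true, \Diamond s is true, so \Diamond \Diamond q \lor \Diamond s is true.
    At s1: \Diamond \Diamond q requires \Diamond q at some successor in {s1, s5}.
      \Diamond q holds at s1, so \Diamond \Diamond q is true at s1.
    At s1: \Diamond s requires s at some successor in {s1, s5}.
      s holds at s5, so \Diamond s is true at s1.
Satisfying worlds: {s0, s1, s2, s3, s4, s5, s6}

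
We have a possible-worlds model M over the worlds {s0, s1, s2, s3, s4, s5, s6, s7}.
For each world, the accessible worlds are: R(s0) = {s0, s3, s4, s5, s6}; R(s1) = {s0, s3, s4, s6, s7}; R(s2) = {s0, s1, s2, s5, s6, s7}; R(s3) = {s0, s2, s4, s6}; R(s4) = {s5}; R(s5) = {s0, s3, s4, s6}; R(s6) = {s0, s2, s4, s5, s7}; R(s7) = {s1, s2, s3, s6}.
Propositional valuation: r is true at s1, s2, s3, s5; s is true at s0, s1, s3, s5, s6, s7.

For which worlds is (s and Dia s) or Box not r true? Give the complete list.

Let φ = (s and Dia s) or Box not r. Evaluate φ at each world:
  s0 (successors {s0, s3, s4, s5, s6}): φ is true.
  s1 (successors {s0, s3, s4, s6, s7}): φ is true.
  s2 (successors {s0, s1, s2, s5, s6, s7}): φ is false.
  s3 (successors {s0, s2, s4, s6}): φ is true.
  s4 (successors {s5}): φ is false.
  s5 (successors {s0, s3, s4, s6}): φ is true.
  s6 (successors {s0, s2, s4, s5, s7}): φ is true.
  s7 (successors {s1, s2, s3, s6}): φ is true.
For instance, at s4:
  At s4: s and Dia s is false, Box not r is false, so (s and Dia s) or Box not r is false.
    At s4: s is false, Dia s is true, so s and Dia s is false.
      At s4: Dia s requires s at some successor in {s5}.
        s holds at s5, so Dia s is true at s4.
    At s4: Box not r requires not r at every successor {s5}.
      not r fails at s5, so Box not r is false at s4.
Satisfying worlds: {s0, s1, s3, s5, s6, s7}

s0, s1, s3, s5, s6, s7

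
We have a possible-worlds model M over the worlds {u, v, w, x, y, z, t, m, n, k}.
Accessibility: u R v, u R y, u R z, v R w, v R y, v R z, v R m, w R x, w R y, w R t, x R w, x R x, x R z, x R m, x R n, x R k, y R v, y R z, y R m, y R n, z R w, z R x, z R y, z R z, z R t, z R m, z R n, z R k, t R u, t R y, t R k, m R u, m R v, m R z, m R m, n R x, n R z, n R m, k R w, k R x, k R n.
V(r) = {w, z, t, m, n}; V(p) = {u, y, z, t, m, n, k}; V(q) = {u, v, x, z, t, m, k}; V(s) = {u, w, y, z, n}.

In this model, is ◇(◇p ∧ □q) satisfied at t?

No

At t: ◇(◇p ∧ □q) requires ◇p ∧ □q at some successor in {u, y, k}.
  At u: ◇p ∧ □q is false.
  At y: ◇p ∧ □q is false.
  At k: ◇p ∧ □q is false.
So ◇(◇p ∧ □q) is false at t.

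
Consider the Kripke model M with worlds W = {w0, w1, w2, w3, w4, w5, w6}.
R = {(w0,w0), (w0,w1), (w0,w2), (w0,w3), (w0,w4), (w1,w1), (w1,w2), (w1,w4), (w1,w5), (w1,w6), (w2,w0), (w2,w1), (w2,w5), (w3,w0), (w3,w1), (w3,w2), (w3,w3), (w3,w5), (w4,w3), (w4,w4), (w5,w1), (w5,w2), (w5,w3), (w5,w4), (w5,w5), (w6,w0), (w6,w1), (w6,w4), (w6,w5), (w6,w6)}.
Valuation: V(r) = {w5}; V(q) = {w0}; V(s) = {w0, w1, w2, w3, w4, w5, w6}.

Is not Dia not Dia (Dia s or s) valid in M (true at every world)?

Let φ = not Dia not Dia (Dia s or s). Evaluate φ at each world:
  w0 (successors {w0, w1, w2, w3, w4}): φ is true.
  w1 (successors {w1, w2, w4, w5, w6}): φ is true.
  w2 (successors {w0, w1, w5}): φ is true.
  w3 (successors {w0, w1, w2, w3, w5}): φ is true.
  w4 (successors {w3, w4}): φ is true.
  w5 (successors {w1, w2, w3, w4, w5}): φ is true.
  w6 (successors {w0, w1, w4, w5, w6}): φ is true.
For instance, at w4:
  At w4: Dia not Dia (Dia s or s) is false, so not Dia not Dia (Dia s or s) is true.
    At w4: Dia not Dia (Dia s or s) requires not Dia (Dia s or s) at some successor in {w3, w4}.
      At w3: not Dia (Dia s or s) is false.
      At w4: not Dia (Dia s or s) is false.
    So Dia not Dia (Dia s or s) is false at w4.

Yes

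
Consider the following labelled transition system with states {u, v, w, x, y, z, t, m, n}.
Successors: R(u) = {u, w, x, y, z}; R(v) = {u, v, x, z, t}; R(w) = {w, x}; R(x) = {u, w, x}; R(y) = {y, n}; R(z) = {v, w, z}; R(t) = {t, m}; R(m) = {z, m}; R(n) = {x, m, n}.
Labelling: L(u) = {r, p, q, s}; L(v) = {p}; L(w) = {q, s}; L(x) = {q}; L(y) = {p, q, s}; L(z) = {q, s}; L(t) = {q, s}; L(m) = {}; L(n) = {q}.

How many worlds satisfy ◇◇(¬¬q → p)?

9

Let φ = ◇◇(¬¬q → p). Evaluate φ at each world:
  u (successors {u, w, x, y, z}): φ is true.
  v (successors {u, v, x, z, t}): φ is true.
  w (successors {w, x}): φ is true.
  x (successors {u, w, x}): φ is true.
  y (successors {y, n}): φ is true.
  z (successors {v, w, z}): φ is true.
  t (successors {t, m}): φ is true.
  m (successors {z, m}): φ is true.
  n (successors {x, m, n}): φ is true.
For instance, at w:
  At w: ◇◇(¬¬q → p) requires ◇(¬¬q → p) at some successor in {w, x}.
    ◇(¬¬q → p) holds at x, so ◇◇(¬¬q → p) is true at w.
      At x: ◇(¬¬q → p) requires ¬¬q → p at some successor in {u, w, x}.
        ¬¬q → p holds at u, so ◇(¬¬q → p) is true at x.
Satisfying worlds: {u, v, w, x, y, z, t, m, n}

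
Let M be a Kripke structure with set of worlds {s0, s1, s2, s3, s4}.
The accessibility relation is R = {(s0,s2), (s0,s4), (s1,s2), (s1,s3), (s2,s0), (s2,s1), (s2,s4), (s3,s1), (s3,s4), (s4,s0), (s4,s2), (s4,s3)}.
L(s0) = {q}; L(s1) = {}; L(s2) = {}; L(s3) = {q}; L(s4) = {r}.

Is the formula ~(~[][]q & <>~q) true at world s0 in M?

No

At s0: ~[][]q & <>~q is true, so ~(~[][]q & <>~q) is false.
  At s0: ~[][]q is true, <>~q is true, so ~[][]q & <>~q is true.
    At s0: [][]q is false, so ~[][]q is true.
      At s0: [][]q requires []q at every successor {s2, s4}.
        []q fails at s2, so [][]q is false at s0.
    At s0: <>~q requires ~q at some successor in {s2, s4}.
      ~q holds at s2, so <>~q is true at s0.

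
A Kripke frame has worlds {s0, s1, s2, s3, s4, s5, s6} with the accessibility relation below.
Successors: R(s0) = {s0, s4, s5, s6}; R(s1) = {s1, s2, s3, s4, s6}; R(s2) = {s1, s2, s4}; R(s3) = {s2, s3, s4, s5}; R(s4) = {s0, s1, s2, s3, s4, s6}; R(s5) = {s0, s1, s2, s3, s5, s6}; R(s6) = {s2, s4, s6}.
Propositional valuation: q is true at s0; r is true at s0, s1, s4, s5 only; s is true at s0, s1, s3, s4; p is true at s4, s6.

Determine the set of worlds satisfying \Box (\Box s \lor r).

none

Let φ = \Box (\Box s \lor r). Evaluate φ at each world:
  s0 (successors {s0, s4, s5, s6}): φ is false.
  s1 (successors {s1, s2, s3, s4, s6}): φ is false.
  s2 (successors {s1, s2, s4}): φ is false.
  s3 (successors {s2, s3, s4, s5}): φ is false.
  s4 (successors {s0, s1, s2, s3, s4, s6}): φ is false.
  s5 (successors {s0, s1, s2, s3, s5, s6}): φ is false.
  s6 (successors {s2, s4, s6}): φ is false.
For instance, at s5:
  At s5: \Box (\Box s \lor r) requires \Box s \lor r at every successor {s0, s1, s2, s3, s5, s6}.
    \Box s \lor r fails at s2, so \Box (\Box s \lor r) is false at s5.
      At s2: \Box s is false, r is false, so \Box s \lor r is false.
Satisfying worlds: none.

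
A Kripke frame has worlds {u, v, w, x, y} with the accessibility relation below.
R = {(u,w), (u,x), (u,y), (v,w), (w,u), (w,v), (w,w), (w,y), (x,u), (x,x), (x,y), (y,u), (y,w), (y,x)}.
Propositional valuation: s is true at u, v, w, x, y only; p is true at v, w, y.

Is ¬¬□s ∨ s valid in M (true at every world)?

Let φ = ¬¬□s ∨ s. Evaluate φ at each world:
  u (successors {w, x, y}): φ is true.
  v (successors {w}): φ is true.
  w (successors {u, v, w, y}): φ is true.
  x (successors {u, x, y}): φ is true.
  y (successors {u, w, x}): φ is true.
For instance, at w:
  At w: ¬¬□s is true, s is true, so ¬¬□s ∨ s is true.
    At w: ¬□s is false, so ¬¬□s is true.
      At w: □s is true, so ¬□s is false.

Yes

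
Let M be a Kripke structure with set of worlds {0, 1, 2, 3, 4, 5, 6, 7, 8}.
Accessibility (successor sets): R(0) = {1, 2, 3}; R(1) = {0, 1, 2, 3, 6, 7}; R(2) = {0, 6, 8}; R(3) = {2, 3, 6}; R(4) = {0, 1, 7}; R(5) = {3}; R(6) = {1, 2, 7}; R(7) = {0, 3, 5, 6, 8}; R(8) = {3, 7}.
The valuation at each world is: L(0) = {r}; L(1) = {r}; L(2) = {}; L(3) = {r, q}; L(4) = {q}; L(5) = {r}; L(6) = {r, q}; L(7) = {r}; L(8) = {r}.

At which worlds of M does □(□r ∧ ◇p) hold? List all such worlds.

Let φ = □(□r ∧ ◇p). Evaluate φ at each world:
  0 (successors {1, 2, 3}): φ is false.
  1 (successors {0, 1, 2, 3, 6, 7}): φ is false.
  2 (successors {0, 6, 8}): φ is false.
  3 (successors {2, 3, 6}): φ is false.
  4 (successors {0, 1, 7}): φ is false.
  5 (successors {3}): φ is false.
  6 (successors {1, 2, 7}): φ is false.
  7 (successors {0, 3, 5, 6, 8}): φ is false.
  8 (successors {3, 7}): φ is false.
For instance, at 4:
  At 4: □(□r ∧ ◇p) requires □r ∧ ◇p at every successor {0, 1, 7}.
    □r ∧ ◇p fails at 0, so □(□r ∧ ◇p) is false at 4.
      At 0: □r is false, ◇p is false, so □r ∧ ◇p is false.
Satisfying worlds: none.

none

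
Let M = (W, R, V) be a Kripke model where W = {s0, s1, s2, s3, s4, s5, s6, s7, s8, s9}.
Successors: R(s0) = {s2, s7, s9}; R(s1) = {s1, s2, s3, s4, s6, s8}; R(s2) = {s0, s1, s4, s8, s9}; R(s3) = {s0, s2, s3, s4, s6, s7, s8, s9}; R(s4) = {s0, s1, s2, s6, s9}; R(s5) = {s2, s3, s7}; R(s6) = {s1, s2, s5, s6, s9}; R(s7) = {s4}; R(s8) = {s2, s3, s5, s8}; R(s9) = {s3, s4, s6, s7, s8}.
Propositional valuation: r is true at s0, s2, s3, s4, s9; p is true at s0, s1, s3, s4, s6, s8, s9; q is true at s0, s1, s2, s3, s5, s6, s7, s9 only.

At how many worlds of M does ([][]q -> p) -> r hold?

6

Recall that []ψ holds at a world iff ψ holds at every accessible world, and <>ψ holds iff ψ holds at some accessible world.
Let φ = ([][]q -> p) -> r. Evaluate φ at each world:
  s0 (successors {s2, s7, s9}): φ is true.
  s1 (successors {s1, s2, s3, s4, s6, s8}): φ is false.
  s2 (successors {s0, s1, s4, s8, s9}): φ is true.
  s3 (successors {s0, s2, s3, s4, s6, s7, s8, s9}): φ is true.
  s4 (successors {s0, s1, s2, s6, s9}): φ is true.
  s5 (successors {s2, s3, s7}): φ is false.
  s6 (successors {s1, s2, s5, s6, s9}): φ is false.
  s7 (successors {s4}): φ is true.
  s8 (successors {s2, s3, s5, s8}): φ is false.
  s9 (successors {s3, s4, s6, s7, s8}): φ is true.
For instance, at s7:
  At s7: [][]q -> p is false, r is false, so ([][]q -> p) -> r is true.
    At s7: [][]q is true, p is false, so [][]q -> p is false.
      At s7: [][]q requires []q at every successor {s4}.
        At s4: []q is true.
      So [][]q is true at s7.
Satisfying worlds: {s0, s2, s3, s4, s7, s9}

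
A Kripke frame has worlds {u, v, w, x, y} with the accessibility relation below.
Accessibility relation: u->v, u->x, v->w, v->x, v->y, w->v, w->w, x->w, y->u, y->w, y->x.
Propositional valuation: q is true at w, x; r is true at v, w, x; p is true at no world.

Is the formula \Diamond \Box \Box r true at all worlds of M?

Let φ = \Diamond \Box \Box r. Evaluate φ at each world:
  u (successors {v, x}): φ is true.
  v (successors {w, x, y}): φ is true.
  w (successors {v, w}): φ is false.
  x (successors {w}): φ is false.
  y (successors {u, w, x}): φ is true.
Detail at w (counterexample):
  At w: \Diamond \Box \Box r requires \Box \Box r at some successor in {v, w}.
    At v: \Box \Box r is false.
    At w: \Box \Box r is false.
  So \Diamond \Box \Box r is false at w.

No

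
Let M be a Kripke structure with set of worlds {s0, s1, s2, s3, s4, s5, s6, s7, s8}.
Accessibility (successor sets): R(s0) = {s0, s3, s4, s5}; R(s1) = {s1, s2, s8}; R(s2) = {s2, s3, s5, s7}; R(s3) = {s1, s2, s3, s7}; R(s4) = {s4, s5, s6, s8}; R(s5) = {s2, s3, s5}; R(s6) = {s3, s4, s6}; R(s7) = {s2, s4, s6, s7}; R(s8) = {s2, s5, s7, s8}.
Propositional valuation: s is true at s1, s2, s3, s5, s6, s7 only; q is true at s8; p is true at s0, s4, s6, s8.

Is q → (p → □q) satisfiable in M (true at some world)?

Yes

Let φ = q → (p → □q). Evaluate φ at each world:
  s0 (successors {s0, s3, s4, s5}): φ is true.
  s1 (successors {s1, s2, s8}): φ is true.
  s2 (successors {s2, s3, s5, s7}): φ is true.
  s3 (successors {s1, s2, s3, s7}): φ is true.
  s4 (successors {s4, s5, s6, s8}): φ is true.
  s5 (successors {s2, s3, s5}): φ is true.
  s6 (successors {s3, s4, s6}): φ is true.
  s7 (successors {s2, s4, s6, s7}): φ is true.
  s8 (successors {s2, s5, s7, s8}): φ is false.
Detail at s0 (witness):
  At s0: q is false, p → □q is false, so q → (p → □q) is true.
    At s0: p is true, □q is false, so p → □q is false.
      At s0: □q requires q at every successor {s0, s3, s4, s5}.
        q fails at s0, so □q is false at s0.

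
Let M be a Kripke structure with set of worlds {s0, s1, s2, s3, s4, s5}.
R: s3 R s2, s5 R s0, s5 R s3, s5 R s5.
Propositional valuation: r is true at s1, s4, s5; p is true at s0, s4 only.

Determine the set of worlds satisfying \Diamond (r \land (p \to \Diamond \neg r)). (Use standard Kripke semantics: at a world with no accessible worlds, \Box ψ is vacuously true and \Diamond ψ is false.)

s5

Recall that \Diamond ψ holds at a world iff ψ holds at some accessible world.
Let φ = \Diamond (r \land (p \to \Diamond \neg r)). Evaluate φ at each world:
  s0 (successors ∅): φ is false.
  s1 (successors ∅): φ is false.
  s2 (successors ∅): φ is false.
  s3 (successors {s2}): φ is false.
  s4 (successors ∅): φ is false.
  s5 (successors {s0, s3, s5}): φ is true.
For instance, at s3:
  At s3: \Diamond (r \land (p \to \Diamond \neg r)) requires r \land (p \to \Diamond \neg r) at some successor in {s2}.
    At s2: r \land (p \to \Diamond \neg r) is false.
  So \Diamond (r \land (p \to \Diamond \neg r)) is false at s3.
Satisfying worlds: {s5}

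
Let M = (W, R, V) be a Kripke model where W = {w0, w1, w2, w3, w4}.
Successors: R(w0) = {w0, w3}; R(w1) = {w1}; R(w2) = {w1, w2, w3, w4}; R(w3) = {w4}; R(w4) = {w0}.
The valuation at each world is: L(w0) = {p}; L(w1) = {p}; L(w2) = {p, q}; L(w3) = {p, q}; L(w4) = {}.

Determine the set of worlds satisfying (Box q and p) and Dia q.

none

Let φ = (Box q and p) and Dia q. Evaluate φ at each world:
  w0 (successors {w0, w3}): φ is false.
  w1 (successors {w1}): φ is false.
  w2 (successors {w1, w2, w3, w4}): φ is false.
  w3 (successors {w4}): φ is false.
  w4 (successors {w0}): φ is false.
For instance, at w4:
  At w4: Box q and p is false, Dia q is false, so (Box q and p) and Dia q is false.
    At w4: Box q is false, p is false, so Box q and p is false.
      At w4: Box q requires q at every successor {w0}.
        q fails at w0, so Box q is false at w4.
    At w4: Dia q requires q at some successor in {w0}.
      At w0: q is false.
    So Dia q is false at w4.
Satisfying worlds: none.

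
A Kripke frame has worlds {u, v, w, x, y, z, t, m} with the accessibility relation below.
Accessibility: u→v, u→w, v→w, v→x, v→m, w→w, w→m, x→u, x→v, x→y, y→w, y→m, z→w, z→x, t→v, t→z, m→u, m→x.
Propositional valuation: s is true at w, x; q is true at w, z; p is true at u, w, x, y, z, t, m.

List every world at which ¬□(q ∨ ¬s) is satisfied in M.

Let φ = ¬□(q ∨ ¬s). Evaluate φ at each world:
  u (successors {v, w}): φ is false.
  v (successors {w, x, m}): φ is true.
  w (successors {w, m}): φ is false.
  x (successors {u, v, y}): φ is false.
  y (successors {w, m}): φ is false.
  z (successors {w, x}): φ is true.
  t (successors {v, z}): φ is false.
  m (successors {u, x}): φ is true.
For instance, at m:
  At m: □(q ∨ ¬s) is false, so ¬□(q ∨ ¬s) is true.
    At m: □(q ∨ ¬s) requires q ∨ ¬s at every successor {u, x}.
      q ∨ ¬s fails at x, so □(q ∨ ¬s) is false at m.
Satisfying worlds: {v, z, m}

v, z, m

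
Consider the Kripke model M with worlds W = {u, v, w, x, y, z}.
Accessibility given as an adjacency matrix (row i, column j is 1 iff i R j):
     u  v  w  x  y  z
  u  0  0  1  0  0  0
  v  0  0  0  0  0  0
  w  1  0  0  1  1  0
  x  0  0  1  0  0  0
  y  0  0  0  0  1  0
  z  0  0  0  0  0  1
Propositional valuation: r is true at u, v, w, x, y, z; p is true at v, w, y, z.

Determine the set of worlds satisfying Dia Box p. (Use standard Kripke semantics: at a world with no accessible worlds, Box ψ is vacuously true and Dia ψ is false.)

Recall that Box ψ holds at a world iff ψ holds at every accessible world, and Dia ψ holds iff ψ holds at some accessible world.
Let φ = Dia Box p. Evaluate φ at each world:
  u (successors {w}): φ is false.
  v (successors ∅): φ is false.
  w (successors {u, x, y}): φ is true.
  x (successors {w}): φ is false.
  y (successors {y}): φ is true.
  z (successors {z}): φ is true.
For instance, at w:
  At w: Dia Box p requires Box p at some successor in {u, x, y}.
    Box p holds at u, so Dia Box p is true at w.
      At u: Box p requires p at every successor {w}.
        At w: p is true.
      So Box p is true at u.
Satisfying worlds: {w, y, z}

w, y, z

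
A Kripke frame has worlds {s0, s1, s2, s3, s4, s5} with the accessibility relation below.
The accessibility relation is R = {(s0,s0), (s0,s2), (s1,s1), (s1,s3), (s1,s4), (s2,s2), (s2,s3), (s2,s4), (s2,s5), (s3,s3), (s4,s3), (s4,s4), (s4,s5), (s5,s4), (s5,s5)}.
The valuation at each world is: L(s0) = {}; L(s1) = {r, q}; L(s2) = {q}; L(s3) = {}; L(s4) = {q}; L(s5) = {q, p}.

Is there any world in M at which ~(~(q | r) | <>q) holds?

No

Let φ = ~(~(q | r) | <>q). Evaluate φ at each world:
  s0 (successors {s0, s2}): φ is false.
  s1 (successors {s1, s3, s4}): φ is false.
  s2 (successors {s2, s3, s4, s5}): φ is false.
  s3 (successors {s3}): φ is false.
  s4 (successors {s3, s4, s5}): φ is false.
  s5 (successors {s4, s5}): φ is false.
For instance, at s4:
  At s4: ~(q | r) | <>q is true, so ~(~(q | r) | <>q) is false.
    At s4: ~(q | r) is false, <>q is true, so ~(q | r) | <>q is true.
      At s4: <>q requires q at some successor in {s3, s4, s5}.
        q holds at s4, so <>q is true at s4.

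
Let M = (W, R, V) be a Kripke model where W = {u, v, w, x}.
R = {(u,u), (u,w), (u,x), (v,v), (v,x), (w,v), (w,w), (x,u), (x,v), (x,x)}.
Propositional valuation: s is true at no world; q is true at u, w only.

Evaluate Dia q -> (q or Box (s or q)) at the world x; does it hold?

No

Recall that Box ψ holds at a world iff ψ holds at every accessible world, and Dia ψ holds iff ψ holds at some accessible world.
At x: Dia q is true, q or Box (s or q) is false, so Dia q -> (q or Box (s or q)) is false.
  At x: Dia q requires q at some successor in {u, v, x}.
    q holds at u, so Dia q is true at x.
  At x: q is false, Box (s or q) is false, so q or Box (s or q) is false.
    At x: Box (s or q) requires s or q at every successor {u, v, x}.
      s or q fails at v, so Box (s or q) is false at x.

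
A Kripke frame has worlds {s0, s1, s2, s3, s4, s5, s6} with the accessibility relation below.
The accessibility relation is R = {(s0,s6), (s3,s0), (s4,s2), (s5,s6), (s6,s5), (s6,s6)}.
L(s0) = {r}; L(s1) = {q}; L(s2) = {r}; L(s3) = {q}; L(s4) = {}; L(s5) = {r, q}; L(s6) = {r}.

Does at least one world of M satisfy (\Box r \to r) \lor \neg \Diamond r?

Let φ = (\Box r \to r) \lor \neg \Diamond r. Evaluate φ at each world:
  s0 (successors {s6}): φ is true.
  s1 (successors ∅): φ is true.
  s2 (successors ∅): φ is true.
  s3 (successors {s0}): φ is false.
  s4 (successors {s2}): φ is false.
  s5 (successors {s6}): φ is true.
  s6 (successors {s5, s6}): φ is true.
Detail at s0 (witness):
  At s0: \Box r \to r is true, \neg \Diamond r is false, so (\Box r \to r) \lor \neg \Diamond r is true.
    At s0: \Box r is true, r is true, so \Box r \to r is true.
      At s0: \Box r requires r at every successor {s6}.
        At s6: r is true.
      So \Box r is true at s0.
    At s0: \Diamond r is true, so \neg \Diamond r is false.
      At s0: \Diamond r requires r at some successor in {s6}.
        r holds at s6, so \Diamond r is true at s0.

Yes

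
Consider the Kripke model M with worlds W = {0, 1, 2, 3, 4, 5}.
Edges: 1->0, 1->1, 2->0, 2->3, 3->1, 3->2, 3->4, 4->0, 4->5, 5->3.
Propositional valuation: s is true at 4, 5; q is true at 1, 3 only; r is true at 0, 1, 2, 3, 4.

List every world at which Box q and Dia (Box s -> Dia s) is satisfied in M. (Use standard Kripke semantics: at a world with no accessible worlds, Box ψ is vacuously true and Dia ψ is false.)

Let φ = Box q and Dia (Box s -> Dia s). Evaluate φ at each world:
  0 (successors ∅): φ is false.
  1 (successors {0, 1}): φ is false.
  2 (successors {0, 3}): φ is false.
  3 (successors {1, 2, 4}): φ is false.
  4 (successors {0, 5}): φ is false.
  5 (successors {3}): φ is true.
For instance, at 5:
  At 5: Box q is true, Dia (Box s -> Dia s) is true, so Box q and Dia (Box s -> Dia s) is true.
    At 5: Box q requires q at every successor {3}.
      At 3: q is true.
    So Box q is true at 5.
    At 5: Dia (Box s -> Dia s) requires Box s -> Dia s at some successor in {3}.
      Box s -> Dia s holds at 3, so Dia (Box s -> Dia s) is true at 5.
Satisfying worlds: {5}

5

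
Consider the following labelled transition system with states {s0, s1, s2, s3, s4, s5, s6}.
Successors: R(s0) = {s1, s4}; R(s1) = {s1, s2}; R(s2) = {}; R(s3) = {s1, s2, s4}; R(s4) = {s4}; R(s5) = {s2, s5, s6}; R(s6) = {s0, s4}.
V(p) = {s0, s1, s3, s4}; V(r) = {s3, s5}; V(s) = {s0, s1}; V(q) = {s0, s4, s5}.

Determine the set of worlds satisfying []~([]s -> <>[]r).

s2

Let φ = []~([]s -> <>[]r). Evaluate φ at each world:
  s0 (successors {s1, s4}): φ is false.
  s1 (successors {s1, s2}): φ is false.
  s2 (successors ∅): φ is true.
  s3 (successors {s1, s2, s4}): φ is false.
  s4 (successors {s4}): φ is false.
  s5 (successors {s2, s5, s6}): φ is false.
  s6 (successors {s0, s4}): φ is false.
For instance, at s3:
  At s3: []~([]s -> <>[]r) requires ~([]s -> <>[]r) at every successor {s1, s2, s4}.
    ~([]s -> <>[]r) fails at s1, so []~([]s -> <>[]r) is false at s3.
      At s1: []s -> <>[]r is true, so ~([]s -> <>[]r) is false.
Satisfying worlds: {s2}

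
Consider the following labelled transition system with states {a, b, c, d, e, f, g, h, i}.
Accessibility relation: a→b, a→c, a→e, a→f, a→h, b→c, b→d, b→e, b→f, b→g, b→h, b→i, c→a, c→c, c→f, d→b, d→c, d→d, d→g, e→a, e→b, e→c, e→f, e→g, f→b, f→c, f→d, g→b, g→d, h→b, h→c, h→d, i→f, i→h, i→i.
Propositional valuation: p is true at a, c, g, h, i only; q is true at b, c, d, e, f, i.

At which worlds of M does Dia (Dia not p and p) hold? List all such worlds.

a, b, c, d, e, f, h, i

Let φ = Dia (Dia not p and p). Evaluate φ at each world:
  a (successors {b, c, e, f, h}): φ is true.
  b (successors {c, d, e, f, g, h, i}): φ is true.
  c (successors {a, c, f}): φ is true.
  d (successors {b, c, d, g}): φ is true.
  e (successors {a, b, c, f, g}): φ is true.
  f (successors {b, c, d}): φ is true.
  g (successors {b, d}): φ is false.
  h (successors {b, c, d}): φ is true.
  i (successors {f, h, i}): φ is true.
For instance, at a:
  At a: Dia (Dia not p and p) requires Dia not p and p at some successor in {b, c, e, f, h}.
    Dia not p and p holds at c, so Dia (Dia not p and p) is true at a.
      At c: Dia not p is true, p is true, so Dia not p and p is true.
Satisfying worlds: {a, b, c, d, e, f, h, i}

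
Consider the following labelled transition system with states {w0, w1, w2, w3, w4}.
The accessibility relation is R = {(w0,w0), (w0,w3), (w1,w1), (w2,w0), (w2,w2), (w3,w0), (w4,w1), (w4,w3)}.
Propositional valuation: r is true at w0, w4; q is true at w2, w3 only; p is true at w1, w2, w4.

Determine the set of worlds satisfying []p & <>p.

w1

Recall that []ψ holds at a world iff ψ holds at every accessible world, and <>ψ holds iff ψ holds at some accessible world.
Let φ = []p & <>p. Evaluate φ at each world:
  w0 (successors {w0, w3}): φ is false.
  w1 (successors {w1}): φ is true.
  w2 (successors {w0, w2}): φ is false.
  w3 (successors {w0}): φ is false.
  w4 (successors {w1, w3}): φ is false.
For instance, at w2:
  At w2: []p is false, <>p is true, so []p & <>p is false.
    At w2: []p requires p at every successor {w0, w2}.
      p fails at w0, so []p is false at w2.
    At w2: <>p requires p at some successor in {w0, w2}.
      p holds at w2, so <>p is true at w2.
Satisfying worlds: {w1}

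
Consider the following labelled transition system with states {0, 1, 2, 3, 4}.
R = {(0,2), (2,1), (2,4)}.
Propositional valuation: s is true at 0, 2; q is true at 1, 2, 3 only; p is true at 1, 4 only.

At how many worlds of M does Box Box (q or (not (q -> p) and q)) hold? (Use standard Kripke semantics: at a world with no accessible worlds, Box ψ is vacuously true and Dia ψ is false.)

4

Let φ = Box Box (q or (not (q -> p) and q)). Evaluate φ at each world:
  0 (successors {2}): φ is false.
  1 (successors ∅): φ is true.
  2 (successors {1, 4}): φ is true.
  3 (successors ∅): φ is true.
  4 (successors ∅): φ is true.
For instance, at 0:
  At 0: Box Box (q or (not (q -> p) and q)) requires Box (q or (not (q -> p) and q)) at every successor {2}.
    Box (q or (not (q -> p) and q)) fails at 2, so Box Box (q or (not (q -> p) and q)) is false at 0.
      At 2: Box (q or (not (q -> p) and q)) requires q or (not (q -> p) and q) at every successor {1, 4}.
        q or (not (q -> p) and q) fails at 4, so Box (q or (not (q -> p) and q)) is false at 2.
Satisfying worlds: {1, 2, 3, 4}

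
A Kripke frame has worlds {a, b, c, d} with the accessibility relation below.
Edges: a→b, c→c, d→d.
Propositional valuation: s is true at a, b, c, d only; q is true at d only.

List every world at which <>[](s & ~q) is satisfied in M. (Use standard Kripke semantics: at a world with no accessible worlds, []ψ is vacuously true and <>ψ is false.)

a, c

Let φ = <>[](s & ~q). Evaluate φ at each world:
  a (successors {b}): φ is true.
  b (successors ∅): φ is false.
  c (successors {c}): φ is true.
  d (successors {d}): φ is false.
For instance, at c:
  At c: <>[](s & ~q) requires [](s & ~q) at some successor in {c}.
    [](s & ~q) holds at c, so <>[](s & ~q) is true at c.
      At c: [](s & ~q) requires s & ~q at every successor {c}.
        At c: s & ~q is true.
      So [](s & ~q) is true at c.
Satisfying worlds: {a, c}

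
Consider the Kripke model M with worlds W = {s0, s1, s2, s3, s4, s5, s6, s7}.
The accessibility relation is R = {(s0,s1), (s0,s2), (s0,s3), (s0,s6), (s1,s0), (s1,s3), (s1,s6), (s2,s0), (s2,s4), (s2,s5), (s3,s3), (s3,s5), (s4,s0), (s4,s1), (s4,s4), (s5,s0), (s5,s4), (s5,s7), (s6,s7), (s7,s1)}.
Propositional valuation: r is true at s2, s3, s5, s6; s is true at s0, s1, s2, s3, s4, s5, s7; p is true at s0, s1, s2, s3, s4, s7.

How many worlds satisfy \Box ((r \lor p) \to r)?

1

Let φ = \Box ((r \lor p) \to r). Evaluate φ at each world:
  s0 (successors {s1, s2, s3, s6}): φ is false.
  s1 (successors {s0, s3, s6}): φ is false.
  s2 (successors {s0, s4, s5}): φ is false.
  s3 (successors {s3, s5}): φ is true.
  s4 (successors {s0, s1, s4}): φ is false.
  s5 (successors {s0, s4, s7}): φ is false.
  s6 (successors {s7}): φ is false.
  s7 (successors {s1}): φ is false.
For instance, at s4:
  At s4: \Box ((r \lor p) \to r) requires (r \lor p) \to r at every successor {s0, s1, s4}.
    (r \lor p) \to r fails at s0, so \Box ((r \lor p) \to r) is false at s4.
Satisfying worlds: {s3}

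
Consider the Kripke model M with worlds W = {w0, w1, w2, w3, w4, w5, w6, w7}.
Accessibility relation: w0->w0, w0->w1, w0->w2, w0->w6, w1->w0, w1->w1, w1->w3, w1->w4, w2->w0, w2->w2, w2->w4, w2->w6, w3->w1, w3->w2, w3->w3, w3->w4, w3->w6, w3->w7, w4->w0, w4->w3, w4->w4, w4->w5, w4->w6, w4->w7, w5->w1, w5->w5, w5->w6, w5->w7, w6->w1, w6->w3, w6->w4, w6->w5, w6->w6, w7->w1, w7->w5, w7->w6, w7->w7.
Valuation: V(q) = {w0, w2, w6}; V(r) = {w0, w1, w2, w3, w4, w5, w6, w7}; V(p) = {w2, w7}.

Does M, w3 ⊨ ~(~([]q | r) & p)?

At w3: ~([]q | r) & p is false, so ~(~([]q | r) & p) is true.
  At w3: ~([]q | r) is false, p is false, so ~([]q | r) & p is false.
    At w3: []q | r is true, so ~([]q | r) is false.
      At w3: []q is false, r is true, so []q | r is true.

Yes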